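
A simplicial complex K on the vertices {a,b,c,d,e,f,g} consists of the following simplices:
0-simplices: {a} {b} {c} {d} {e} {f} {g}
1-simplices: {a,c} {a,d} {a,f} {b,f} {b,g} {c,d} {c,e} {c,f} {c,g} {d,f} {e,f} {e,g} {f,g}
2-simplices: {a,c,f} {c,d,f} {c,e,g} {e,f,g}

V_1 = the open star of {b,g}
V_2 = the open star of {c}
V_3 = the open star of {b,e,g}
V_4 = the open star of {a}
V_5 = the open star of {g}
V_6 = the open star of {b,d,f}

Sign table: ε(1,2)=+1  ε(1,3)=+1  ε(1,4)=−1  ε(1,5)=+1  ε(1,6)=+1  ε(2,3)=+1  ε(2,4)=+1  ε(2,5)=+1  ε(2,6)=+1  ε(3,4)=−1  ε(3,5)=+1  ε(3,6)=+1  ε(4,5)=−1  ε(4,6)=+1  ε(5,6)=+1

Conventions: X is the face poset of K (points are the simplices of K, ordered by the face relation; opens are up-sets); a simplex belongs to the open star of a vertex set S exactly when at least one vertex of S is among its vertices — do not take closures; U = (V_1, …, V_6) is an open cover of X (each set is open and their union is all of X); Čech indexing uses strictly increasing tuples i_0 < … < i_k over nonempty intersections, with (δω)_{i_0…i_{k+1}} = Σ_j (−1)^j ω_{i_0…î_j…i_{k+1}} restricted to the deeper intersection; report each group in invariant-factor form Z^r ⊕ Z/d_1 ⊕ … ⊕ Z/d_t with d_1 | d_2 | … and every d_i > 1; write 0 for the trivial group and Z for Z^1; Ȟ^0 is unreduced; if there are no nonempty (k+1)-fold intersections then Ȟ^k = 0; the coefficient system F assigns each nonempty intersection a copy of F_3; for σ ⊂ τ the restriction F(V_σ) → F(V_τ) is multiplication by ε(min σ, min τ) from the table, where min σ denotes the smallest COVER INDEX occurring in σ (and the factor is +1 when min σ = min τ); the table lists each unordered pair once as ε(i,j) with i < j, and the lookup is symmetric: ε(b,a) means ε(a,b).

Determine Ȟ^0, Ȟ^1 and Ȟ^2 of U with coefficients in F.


Ȟ^0(U;F) ≅ Z/3, Ȟ^1(U;F) ≅ Z/3 and Ȟ^2(U;F) ≅ 0

nonempty overlaps:
  V1={{b},{g},{b,f},{b,g},{c,g},{e,g},{f,g},{c,e,g},{e,f,g}} V2={{c},{a,c},{c,d},{c,e},{c,f},{c,g},{a,c,f},{c,d,f},{c,e,g}} V3={{b},{e},{g},{b,f},{b,g},{c,e},{c,g},{e,f},{e,g},{f,g},{c,e,g},{e,f,g}} V4={{a},{a,c},{a,d},{a,f},{a,c,f}} V5={{g},{b,g},{c,g},{e,g},{f,g},{c,e,g},{e,f,g}} V6={{b},{d},{f},{a,d},{a,f},{b,f},{b,g},{c,d},{c,f},{d,f},{e,f},{f,g},{a,c,f},{c,d,f},{e,f,g}}
  V12={{c,g},{c,e,g}} V13={{b},{g},{b,f},{b,g},{c,g},{e,g},{f,g},{c,e,g},{e,f,g}} V15={{g},{b,g},{c,g},{e,g},{f,g},{c,e,g},{e,f,g}} V16={{b},{b,f},{b,g},{f,g},{e,f,g}} V23={{c,e},{c,g},{c,e,g}} V24={{a,c},{a,c,f}} V25={{c,g},{c,e,g}} V26={{c,d},{c,f},{a,c,f},{c,d,f}} V35={{g},{b,g},{c,g},{e,g},{f,g},{c,e,g},{e,f,g}} V36={{b},{b,f},{b,g},{e,f},{f,g},{e,f,g}} V46={{a,d},{a,f},{a,c,f}} V56={{b,g},{f,g},{e,f,g}}
  V123={{c,g},{c,e,g}} V125={{c,g},{c,e,g}} V135={{g},{b,g},{c,g},{e,g},{f,g},{c,e,g},{e,f,g}} V136={{b},{b,f},{b,g},{f,g},{e,f,g}} V156={{b,g},{f,g},{e,f,g}} V235={{c,g},{c,e,g}} V246={{a,c,f}} V356={{b,g},{f,g},{e,f,g}}
  V1235={{c,g},{c,e,g}} V1356={{b,g},{f,g},{e,f,g}}
C dims 6,12,8,2; δ0: rk_F3 5; δ1: rk_F3 6; δ2: rk_F3 2
degree 0: 6−5−0 = 1 → Ȟ^0 ≅ Z/3
degree 1: 12−6−5 = 1 → Ȟ^1 ≅ Z/3
degree 2: 8−2−6 = 0 → Ȟ^2 ≅ 0


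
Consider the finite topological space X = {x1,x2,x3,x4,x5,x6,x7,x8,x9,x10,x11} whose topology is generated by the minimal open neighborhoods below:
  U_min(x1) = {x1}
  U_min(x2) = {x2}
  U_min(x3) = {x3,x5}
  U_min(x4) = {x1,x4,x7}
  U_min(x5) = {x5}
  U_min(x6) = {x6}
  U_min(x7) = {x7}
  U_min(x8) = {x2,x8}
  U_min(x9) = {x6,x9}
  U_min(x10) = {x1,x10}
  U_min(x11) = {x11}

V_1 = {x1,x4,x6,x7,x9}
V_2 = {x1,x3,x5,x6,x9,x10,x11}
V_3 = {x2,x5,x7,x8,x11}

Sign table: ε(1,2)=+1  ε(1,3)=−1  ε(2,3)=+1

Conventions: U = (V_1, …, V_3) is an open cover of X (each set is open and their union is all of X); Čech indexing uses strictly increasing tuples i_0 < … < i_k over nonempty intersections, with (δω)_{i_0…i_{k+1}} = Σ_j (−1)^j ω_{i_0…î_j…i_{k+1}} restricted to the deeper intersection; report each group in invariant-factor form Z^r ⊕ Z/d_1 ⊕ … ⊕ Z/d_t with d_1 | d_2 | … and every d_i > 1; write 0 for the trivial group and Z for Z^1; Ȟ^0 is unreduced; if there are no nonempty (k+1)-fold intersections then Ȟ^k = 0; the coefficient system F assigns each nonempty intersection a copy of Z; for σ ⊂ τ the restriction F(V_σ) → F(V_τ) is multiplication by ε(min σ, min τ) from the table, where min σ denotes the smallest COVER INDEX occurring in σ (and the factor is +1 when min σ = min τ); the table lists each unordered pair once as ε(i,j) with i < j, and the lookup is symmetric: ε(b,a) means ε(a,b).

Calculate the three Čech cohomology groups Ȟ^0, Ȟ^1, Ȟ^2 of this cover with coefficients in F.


Ȟ^0 ≅ 0, Ȟ^1 ≅ Z/2 and Ȟ^2 ≅ 0

nerve of the cover:
  V12={x1,x6,x9} V13={x7} V23={x5,x11}
C dims 3,3; δ0: rk 3, SNF 1^2·2
Ȟ^0 = (3 − 3) − 0 = 0, so Ȟ^0 ≅ 0
Ȟ^1 = (3 − 0) − 3 = 0 plus torsion [2], so Ȟ^1 ≅ Z/2
Ȟ^2 = (0 − 0) − 0 = 0, so Ȟ^2 ≅ 0


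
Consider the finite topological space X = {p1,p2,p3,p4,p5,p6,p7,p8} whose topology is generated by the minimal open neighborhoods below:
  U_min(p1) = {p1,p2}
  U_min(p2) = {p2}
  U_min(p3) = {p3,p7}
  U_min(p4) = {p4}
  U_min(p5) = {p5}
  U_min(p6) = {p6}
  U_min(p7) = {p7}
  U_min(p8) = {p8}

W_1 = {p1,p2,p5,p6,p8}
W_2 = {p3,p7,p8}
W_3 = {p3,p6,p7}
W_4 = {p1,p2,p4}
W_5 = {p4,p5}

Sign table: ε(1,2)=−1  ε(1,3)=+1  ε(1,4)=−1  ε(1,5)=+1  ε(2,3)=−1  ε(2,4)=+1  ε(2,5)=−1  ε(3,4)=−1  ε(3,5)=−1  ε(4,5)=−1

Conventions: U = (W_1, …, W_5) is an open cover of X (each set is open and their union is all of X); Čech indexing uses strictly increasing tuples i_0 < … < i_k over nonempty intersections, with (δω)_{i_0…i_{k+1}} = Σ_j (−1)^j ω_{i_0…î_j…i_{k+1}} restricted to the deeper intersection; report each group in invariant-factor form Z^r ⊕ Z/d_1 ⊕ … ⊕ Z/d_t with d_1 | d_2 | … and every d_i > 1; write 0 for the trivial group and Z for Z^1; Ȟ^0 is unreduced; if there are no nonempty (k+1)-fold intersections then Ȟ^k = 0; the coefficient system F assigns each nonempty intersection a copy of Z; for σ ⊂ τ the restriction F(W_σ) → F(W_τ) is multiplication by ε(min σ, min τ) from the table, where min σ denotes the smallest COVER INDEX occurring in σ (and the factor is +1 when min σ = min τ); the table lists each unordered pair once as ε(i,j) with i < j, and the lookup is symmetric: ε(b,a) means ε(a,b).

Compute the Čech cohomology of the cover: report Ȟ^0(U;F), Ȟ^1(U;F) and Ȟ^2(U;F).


Ȟ^0 = Z, Ȟ^1 = Z^2, Ȟ^2 = 0

intersection data:
  W12={p8} W13={p6} W14={p1,p2} W15={p5} W23={p3,p7} W45={p4}
C dims 5,6; δ0: rk 4, SNF 1^4
Ȟ^0 = (5 − 4) − 0 = 1, so Ȟ^0 ≅ Z
Ȟ^1 = (6 − 0) − 4 = 2, so Ȟ^1 ≅ Z^2
Ȟ^2 = (0 − 0) − 0 = 0, so Ȟ^2 ≅ 0


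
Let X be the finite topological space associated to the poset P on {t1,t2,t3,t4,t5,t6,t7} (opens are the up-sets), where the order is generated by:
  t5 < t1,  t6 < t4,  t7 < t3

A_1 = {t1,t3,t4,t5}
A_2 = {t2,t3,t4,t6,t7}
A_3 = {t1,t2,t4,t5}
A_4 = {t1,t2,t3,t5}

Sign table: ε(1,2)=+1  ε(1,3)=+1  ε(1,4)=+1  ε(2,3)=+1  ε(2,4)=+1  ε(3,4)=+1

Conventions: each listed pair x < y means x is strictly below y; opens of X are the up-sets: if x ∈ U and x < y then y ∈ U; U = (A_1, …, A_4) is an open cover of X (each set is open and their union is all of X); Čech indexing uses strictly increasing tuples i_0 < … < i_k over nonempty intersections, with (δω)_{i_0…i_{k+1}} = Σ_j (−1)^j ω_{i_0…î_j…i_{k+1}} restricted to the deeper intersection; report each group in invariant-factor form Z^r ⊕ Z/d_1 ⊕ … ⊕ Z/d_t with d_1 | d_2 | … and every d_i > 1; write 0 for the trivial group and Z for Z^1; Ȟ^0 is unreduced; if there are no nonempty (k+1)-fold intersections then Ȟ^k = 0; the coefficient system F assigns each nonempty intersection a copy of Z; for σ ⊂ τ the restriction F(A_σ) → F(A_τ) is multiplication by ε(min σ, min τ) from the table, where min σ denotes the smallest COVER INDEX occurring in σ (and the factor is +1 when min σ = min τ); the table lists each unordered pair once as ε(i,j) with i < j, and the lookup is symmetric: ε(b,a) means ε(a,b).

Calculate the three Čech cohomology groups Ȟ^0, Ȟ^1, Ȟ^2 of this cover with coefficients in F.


Ȟ^0 ≅ Z,  Ȟ^1 ≅ 0,  Ȟ^2 ≅ Z

nerve of the cover:
  A12={t3,t4} A13={t1,t4,t5} A14={t1,t3,t5} A23={t2,t4} A24={t2,t3} A34={t1,t2,t5}
  A123={t4} A124={t3} A134={t1,t5} A234={t2}
C dims 4,6,4; δ0: rk 3, SNF 1^3; δ1: rk 3, SNF 1^3
Ȟ^0 = (4 − 3) − 0 = 1, so Ȟ^0 ≅ Z
Ȟ^1 = (6 − 3) − 3 = 0, so Ȟ^1 ≅ 0
Ȟ^2 = (4 − 0) − 3 = 1, so Ȟ^2 ≅ Z


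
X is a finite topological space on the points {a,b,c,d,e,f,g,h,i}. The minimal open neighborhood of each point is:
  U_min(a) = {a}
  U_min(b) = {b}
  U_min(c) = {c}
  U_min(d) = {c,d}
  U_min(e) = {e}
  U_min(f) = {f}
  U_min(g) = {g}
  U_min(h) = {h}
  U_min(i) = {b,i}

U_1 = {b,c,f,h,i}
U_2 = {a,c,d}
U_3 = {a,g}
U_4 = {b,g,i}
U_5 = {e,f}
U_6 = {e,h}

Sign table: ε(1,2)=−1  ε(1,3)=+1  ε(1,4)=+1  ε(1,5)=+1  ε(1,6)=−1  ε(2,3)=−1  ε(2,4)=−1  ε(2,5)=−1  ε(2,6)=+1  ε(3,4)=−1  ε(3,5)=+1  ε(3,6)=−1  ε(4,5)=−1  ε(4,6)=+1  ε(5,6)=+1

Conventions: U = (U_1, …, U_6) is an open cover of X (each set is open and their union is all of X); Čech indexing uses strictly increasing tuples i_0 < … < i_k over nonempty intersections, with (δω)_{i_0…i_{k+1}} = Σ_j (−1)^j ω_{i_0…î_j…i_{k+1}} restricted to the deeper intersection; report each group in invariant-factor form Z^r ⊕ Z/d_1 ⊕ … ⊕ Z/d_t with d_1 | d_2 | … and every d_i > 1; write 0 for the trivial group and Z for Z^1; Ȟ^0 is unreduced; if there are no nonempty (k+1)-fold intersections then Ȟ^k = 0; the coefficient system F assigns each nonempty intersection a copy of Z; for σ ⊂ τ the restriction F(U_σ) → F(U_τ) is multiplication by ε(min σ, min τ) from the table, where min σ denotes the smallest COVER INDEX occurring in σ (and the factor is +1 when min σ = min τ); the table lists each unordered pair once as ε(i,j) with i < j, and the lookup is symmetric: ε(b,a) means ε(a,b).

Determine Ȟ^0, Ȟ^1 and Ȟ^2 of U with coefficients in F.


Ȟ^0 = 0; Ȟ^1 = Z ⊕ Z/2; Ȟ^2 = 0

nonempty intersections:
  U12={c} U14={b,i} U15={f} U16={h} U23={a} U34={g} U56={e}
C dims 6,7; δ0: rk 6, SNF 1^5·2
Ȟ^0: (6−6)−0=0 ⇒ 0
Ȟ^1: (7−0)−6=1 plus torsion [2] ⇒ Z ⊕ Z/2
Ȟ^2: (0−0)−0=0 ⇒ 0


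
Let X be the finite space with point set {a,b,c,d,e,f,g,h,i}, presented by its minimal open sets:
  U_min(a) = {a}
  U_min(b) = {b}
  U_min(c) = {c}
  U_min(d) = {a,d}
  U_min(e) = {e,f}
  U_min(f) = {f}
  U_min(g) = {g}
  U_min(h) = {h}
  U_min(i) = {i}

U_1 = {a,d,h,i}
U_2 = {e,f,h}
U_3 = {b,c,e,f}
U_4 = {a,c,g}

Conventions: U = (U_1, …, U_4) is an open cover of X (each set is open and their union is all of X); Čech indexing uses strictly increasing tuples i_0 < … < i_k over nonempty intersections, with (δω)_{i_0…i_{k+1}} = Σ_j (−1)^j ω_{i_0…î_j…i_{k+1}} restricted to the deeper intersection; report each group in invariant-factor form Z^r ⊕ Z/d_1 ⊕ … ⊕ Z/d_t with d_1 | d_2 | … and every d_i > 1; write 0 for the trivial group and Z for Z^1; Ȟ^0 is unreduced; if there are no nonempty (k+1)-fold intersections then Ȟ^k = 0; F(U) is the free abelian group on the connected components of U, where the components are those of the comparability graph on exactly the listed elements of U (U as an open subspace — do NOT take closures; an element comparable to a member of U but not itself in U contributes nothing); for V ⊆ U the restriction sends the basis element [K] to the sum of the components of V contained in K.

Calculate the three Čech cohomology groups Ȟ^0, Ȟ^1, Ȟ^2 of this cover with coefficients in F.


intersection data:
  U12={h} U14={a} U23={e,f} U34={c}
components per intersection:
  U1: {a,d} {h} {i}
  U2: {e,f} {h}
  U3: {b} {c} {e,f}
  U4: {a} {c} {g}
  U12: {h}
  U14: {a}
  U23: {e,f}
  U34: {c}
C dims 11,4; δ0: rk 4, SNF 1^4
Ȟ^0 = (11 − 4) − 0 = 7, so Ȟ^0 ≅ Z^7
Ȟ^1 = (4 − 0) − 4 = 0, so Ȟ^1 ≅ 0
Ȟ^2 = (0 − 0) − 0 = 0, so Ȟ^2 ≅ 0

Ȟ^0(U;F) ≅ Z^7, Ȟ^1(U;F) ≅ 0 and Ȟ^2(U;F) ≅ 0


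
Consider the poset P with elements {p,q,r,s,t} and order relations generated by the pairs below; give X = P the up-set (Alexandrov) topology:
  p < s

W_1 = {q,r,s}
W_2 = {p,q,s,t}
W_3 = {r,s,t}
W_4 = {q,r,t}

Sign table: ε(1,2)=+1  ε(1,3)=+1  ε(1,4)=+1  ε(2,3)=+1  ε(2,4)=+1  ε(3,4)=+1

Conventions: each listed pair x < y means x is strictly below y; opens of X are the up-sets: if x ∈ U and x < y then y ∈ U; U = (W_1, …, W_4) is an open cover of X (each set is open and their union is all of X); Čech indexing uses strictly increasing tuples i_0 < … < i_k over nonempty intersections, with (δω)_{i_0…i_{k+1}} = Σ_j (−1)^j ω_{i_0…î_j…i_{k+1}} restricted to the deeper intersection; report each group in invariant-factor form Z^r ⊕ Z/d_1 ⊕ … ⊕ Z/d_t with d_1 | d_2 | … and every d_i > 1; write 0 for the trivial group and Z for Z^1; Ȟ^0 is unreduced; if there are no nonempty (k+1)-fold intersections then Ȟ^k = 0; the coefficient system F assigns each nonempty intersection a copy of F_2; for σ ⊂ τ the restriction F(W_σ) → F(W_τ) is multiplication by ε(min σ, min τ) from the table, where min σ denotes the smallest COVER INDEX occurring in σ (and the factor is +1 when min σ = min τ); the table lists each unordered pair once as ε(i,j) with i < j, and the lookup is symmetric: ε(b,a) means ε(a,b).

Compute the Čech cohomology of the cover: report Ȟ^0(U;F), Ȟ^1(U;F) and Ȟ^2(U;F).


intersection data:
  W12={q,s} W13={r,s} W14={q,r} W23={s,t} W24={q,t} W34={r,t}
  W123={s} W124={q} W134={r} W234={t}
C dims 4,6,4; δ0: rk_F2 3; δ1: rk_F2 3
Ȟ^0 = (4 − 3) − 0 = 1, so Ȟ^0 ≅ Z/2
Ȟ^1 = (6 − 3) − 3 = 0, so Ȟ^1 ≅ 0
Ȟ^2 = (4 − 0) − 3 = 1, so Ȟ^2 ≅ Z/2

Ȟ^0(U;F) ≅ Z/2; Ȟ^1(U;F) ≅ 0; Ȟ^2(U;F) ≅ Z/2


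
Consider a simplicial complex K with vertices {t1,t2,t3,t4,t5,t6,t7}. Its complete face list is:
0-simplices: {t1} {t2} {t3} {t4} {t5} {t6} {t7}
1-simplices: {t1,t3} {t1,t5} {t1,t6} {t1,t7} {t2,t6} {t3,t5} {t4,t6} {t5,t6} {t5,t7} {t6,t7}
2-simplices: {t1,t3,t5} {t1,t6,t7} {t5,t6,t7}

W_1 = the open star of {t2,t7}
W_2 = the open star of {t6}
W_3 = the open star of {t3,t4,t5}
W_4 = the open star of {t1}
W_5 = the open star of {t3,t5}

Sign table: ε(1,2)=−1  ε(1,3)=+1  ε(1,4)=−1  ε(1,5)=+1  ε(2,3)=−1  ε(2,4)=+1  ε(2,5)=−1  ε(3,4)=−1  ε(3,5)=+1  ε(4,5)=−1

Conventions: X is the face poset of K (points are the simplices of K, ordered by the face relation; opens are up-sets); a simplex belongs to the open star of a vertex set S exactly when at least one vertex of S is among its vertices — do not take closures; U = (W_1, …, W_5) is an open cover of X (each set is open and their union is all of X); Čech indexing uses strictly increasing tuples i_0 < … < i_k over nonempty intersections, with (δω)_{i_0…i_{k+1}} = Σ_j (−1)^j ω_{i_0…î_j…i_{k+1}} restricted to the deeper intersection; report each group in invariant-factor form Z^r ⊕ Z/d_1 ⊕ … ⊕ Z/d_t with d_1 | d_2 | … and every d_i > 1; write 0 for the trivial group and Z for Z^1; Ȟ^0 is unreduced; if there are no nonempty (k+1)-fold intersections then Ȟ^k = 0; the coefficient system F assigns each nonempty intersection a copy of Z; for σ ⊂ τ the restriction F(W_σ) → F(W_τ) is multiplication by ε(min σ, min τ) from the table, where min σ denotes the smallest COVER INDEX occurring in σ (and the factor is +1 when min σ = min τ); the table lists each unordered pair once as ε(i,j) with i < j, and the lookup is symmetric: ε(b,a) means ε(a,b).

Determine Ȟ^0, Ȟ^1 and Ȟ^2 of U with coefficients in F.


nonempty intersections:
  W1={{t2},{t7},{t1,t7},{t2,t6},{t5,t7},{t6,t7},{t1,t6,t7},{t5,t6,t7}} W2={{t6},{t1,t6},{t2,t6},{t4,t6},{t5,t6},{t6,t7},{t1,t6,t7},{t5,t6,t7}} W3={{t3},{t4},{t5},{t1,t3},{t1,t5},{t3,t5},{t4,t6},{t5,t6},{t5,t7},{t1,t3,t5},{t5,t6,t7}} W4={{t1},{t1,t3},{t1,t5},{t1,t6},{t1,t7},{t1,t3,t5},{t1,t6,t7}} W5={{t3},{t5},{t1,t3},{t1,t5},{t3,t5},{t5,t6},{t5,t7},{t1,t3,t5},{t5,t6,t7}}
  W12={{t2,t6},{t6,t7},{t1,t6,t7},{t5,t6,t7}} W13={{t5,t7},{t5,t6,t7}} W14={{t1,t7},{t1,t6,t7}} W15={{t5,t7},{t5,t6,t7}} W23={{t4,t6},{t5,t6},{t5,t6,t7}} W24={{t1,t6},{t1,t6,t7}} W25={{t5,t6},{t5,t6,t7}} W34={{t1,t3},{t1,t5},{t1,t3,t5}} W35={{t3},{t5},{t1,t3},{t1,t5},{t3,t5},{t5,t6},{t5,t7},{t1,t3,t5},{t5,t6,t7}} W45={{t1,t3},{t1,t5},{t1,t3,t5}}
  W123={{t5,t6,t7}} W124={{t1,t6,t7}} W125={{t5,t6,t7}} W135={{t5,t7},{t5,t6,t7}} W235={{t5,t6},{t5,t6,t7}} W345={{t1,t3},{t1,t5},{t1,t3,t5}}
  W1235={{t5,t6,t7}}
C dims 5,10,6,1; δ0: rk 4, SNF 1^4; δ1: rk 5, SNF 1^5; δ2: rk 1, SNF 1^1
Ȟ^0: (5−4)−0=1 ⇒ Z
Ȟ^1: (10−5)−4=1 ⇒ Z
Ȟ^2: (6−1)−5=0 ⇒ 0

Ȟ^0 ≅ Z,  Ȟ^1 ≅ Z,  Ȟ^2 ≅ 0


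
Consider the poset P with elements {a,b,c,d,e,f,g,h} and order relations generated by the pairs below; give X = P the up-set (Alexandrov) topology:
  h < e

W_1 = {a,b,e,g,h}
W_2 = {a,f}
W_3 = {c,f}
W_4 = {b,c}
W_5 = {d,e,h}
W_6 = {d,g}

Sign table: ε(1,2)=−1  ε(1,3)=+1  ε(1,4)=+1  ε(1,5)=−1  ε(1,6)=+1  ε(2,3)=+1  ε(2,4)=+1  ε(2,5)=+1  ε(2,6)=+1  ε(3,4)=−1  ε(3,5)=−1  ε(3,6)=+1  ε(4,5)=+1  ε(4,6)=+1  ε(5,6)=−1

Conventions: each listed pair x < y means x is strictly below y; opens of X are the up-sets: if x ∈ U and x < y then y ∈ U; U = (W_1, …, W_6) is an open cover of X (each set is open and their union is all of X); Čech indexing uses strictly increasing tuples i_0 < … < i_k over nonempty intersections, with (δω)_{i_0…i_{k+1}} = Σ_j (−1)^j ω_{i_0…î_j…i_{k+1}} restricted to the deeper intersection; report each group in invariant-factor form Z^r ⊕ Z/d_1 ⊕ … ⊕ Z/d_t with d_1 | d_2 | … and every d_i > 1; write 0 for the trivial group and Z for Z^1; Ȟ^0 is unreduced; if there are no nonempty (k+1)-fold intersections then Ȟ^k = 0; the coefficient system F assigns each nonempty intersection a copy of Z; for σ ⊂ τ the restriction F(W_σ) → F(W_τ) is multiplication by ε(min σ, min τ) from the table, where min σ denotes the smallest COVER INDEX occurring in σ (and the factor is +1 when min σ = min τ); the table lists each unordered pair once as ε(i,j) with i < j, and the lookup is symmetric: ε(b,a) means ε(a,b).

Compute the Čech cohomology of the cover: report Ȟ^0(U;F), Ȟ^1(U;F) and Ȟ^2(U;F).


Ȟ^0 = Z, Ȟ^1 = Z^2, Ȟ^2 = 0

nonempty intersections:
  W12={a} W14={b} W15={e,h} W16={g} W23={f} W34={c} W56={d}
C dims 6,7; δ0: rk 5, SNF 1^5
Ȟ^0: (6−5)−0=1 ⇒ Z
Ȟ^1: (7−0)−5=2 ⇒ Z^2
Ȟ^2: (0−0)−0=0 ⇒ 0


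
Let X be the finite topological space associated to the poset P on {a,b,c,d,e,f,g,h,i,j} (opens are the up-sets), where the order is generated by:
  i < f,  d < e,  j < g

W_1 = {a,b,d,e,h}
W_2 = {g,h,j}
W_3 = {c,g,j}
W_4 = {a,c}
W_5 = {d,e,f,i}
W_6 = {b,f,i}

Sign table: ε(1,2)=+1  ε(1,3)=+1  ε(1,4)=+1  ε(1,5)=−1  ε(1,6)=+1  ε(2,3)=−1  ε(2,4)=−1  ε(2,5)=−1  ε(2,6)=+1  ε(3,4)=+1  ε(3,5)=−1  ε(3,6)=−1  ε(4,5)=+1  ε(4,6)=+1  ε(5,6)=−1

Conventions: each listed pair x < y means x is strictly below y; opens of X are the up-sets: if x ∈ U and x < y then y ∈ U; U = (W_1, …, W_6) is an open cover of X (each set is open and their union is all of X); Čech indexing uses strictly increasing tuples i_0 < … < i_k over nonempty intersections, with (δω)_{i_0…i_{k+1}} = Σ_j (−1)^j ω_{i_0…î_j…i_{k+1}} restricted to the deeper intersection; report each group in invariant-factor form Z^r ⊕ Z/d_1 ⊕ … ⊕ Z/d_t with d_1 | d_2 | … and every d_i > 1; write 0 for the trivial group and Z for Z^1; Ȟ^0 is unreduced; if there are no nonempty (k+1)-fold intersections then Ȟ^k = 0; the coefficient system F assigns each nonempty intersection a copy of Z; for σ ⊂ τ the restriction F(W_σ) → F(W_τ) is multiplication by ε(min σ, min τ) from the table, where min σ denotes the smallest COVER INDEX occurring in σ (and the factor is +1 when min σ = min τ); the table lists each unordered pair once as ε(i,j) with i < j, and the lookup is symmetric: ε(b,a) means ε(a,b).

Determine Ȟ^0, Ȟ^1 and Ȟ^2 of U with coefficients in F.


nerve simplices:
  W12={h} W14={a} W15={d,e} W16={b} W23={g,j} W34={c} W56={f,i}
C dims 6,7; δ0: rk 6, SNF 1^5·2
degree 0: 6−6−0 = 0 → Ȟ^0 ≅ 0
degree 1: 7−0−6 = 1 plus torsion [2] → Ȟ^1 ≅ Z ⊕ Z/2
degree 2: 0−0−0 = 0 → Ȟ^2 ≅ 0

Ȟ^0 ≅ 0, Ȟ^1 ≅ Z ⊕ Z/2 and Ȟ^2 ≅ 0


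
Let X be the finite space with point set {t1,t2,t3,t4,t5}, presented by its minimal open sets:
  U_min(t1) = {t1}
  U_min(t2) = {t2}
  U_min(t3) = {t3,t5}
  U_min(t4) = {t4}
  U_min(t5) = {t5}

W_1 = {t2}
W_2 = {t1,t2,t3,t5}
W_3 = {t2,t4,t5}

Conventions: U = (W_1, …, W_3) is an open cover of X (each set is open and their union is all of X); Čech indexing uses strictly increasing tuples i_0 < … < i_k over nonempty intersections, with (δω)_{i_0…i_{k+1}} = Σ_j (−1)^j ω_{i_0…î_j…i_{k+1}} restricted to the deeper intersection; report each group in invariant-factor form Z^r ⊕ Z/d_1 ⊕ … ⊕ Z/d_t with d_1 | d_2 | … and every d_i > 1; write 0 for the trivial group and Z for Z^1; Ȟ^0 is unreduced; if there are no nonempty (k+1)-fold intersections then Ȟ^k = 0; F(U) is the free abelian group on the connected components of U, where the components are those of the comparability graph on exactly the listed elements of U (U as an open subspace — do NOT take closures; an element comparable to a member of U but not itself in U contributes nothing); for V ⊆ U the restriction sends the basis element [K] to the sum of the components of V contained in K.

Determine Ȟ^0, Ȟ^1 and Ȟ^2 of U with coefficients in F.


Ȟ^0 = Z^4,  Ȟ^1 = 0,  Ȟ^2 = 0

nerve simplices:
  W12={t2} W13={t2} W23={t2,t5}
  W123={t2}
components per intersection:
  W1: {t2}
  W2: {t1} {t2} {t3,t5}
  W3: {t2} {t4} {t5}
  W12: {t2}
  W13: {t2}
  W23: {t2} {t5}
  W123: {t2}
C dims 7,4,1; δ0: rk 3, SNF 1^3; δ1: rk 1, SNF 1^1
degree 0: 7−3−0 = 4 → Ȟ^0 ≅ Z^4
degree 1: 4−1−3 = 0 → Ȟ^1 ≅ 0
degree 2: 1−0−1 = 0 → Ȟ^2 ≅ 0


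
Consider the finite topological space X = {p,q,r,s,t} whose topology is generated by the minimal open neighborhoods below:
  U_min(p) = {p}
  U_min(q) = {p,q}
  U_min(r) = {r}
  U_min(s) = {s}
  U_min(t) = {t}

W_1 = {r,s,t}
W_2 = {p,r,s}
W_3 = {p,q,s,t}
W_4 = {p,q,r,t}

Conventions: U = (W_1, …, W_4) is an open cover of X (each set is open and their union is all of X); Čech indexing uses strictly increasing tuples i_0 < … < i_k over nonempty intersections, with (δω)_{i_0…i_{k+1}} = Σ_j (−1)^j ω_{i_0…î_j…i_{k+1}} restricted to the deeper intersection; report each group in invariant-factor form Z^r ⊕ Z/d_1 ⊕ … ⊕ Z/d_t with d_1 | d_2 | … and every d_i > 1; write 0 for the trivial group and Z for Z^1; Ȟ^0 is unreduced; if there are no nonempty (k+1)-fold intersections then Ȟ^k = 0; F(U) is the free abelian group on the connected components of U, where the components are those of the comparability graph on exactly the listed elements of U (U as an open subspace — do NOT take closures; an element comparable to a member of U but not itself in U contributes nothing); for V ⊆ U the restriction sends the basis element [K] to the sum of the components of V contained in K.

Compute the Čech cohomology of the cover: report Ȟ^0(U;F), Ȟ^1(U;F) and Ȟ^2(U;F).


Ȟ^0(U;F) ≅ Z^4, Ȟ^1(U;F) ≅ 0 and Ȟ^2(U;F) ≅ 0

cover nerve:
  W12={r,s} W13={s,t} W14={r,t} W23={p,s} W24={p,r} W34={p,q,t}
  W123={s} W124={r} W134={t} W234={p}
components per intersection:
  W1: {r} {s} {t}
  W2: {p} {r} {s}
  W3: {p,q} {s} {t}
  W4: {p,q} {r} {t}
  W12: {r} {s}
  W13: {s} {t}
  W14: {r} {t}
  W23: {p} {s}
  W24: {p} {r}
  W34: {p,q} {t}
  W123: {s}
  W124: {r}
  W134: {t}
  W234: {p}
C dims 12,12,4; δ0: rk 8, SNF 1^8; δ1: rk 4, SNF 1^4
Ȟ^0: (12−8)−0=4 ⇒ Z^4
Ȟ^1: (12−4)−8=0 ⇒ 0
Ȟ^2: (4−0)−4=0 ⇒ 0


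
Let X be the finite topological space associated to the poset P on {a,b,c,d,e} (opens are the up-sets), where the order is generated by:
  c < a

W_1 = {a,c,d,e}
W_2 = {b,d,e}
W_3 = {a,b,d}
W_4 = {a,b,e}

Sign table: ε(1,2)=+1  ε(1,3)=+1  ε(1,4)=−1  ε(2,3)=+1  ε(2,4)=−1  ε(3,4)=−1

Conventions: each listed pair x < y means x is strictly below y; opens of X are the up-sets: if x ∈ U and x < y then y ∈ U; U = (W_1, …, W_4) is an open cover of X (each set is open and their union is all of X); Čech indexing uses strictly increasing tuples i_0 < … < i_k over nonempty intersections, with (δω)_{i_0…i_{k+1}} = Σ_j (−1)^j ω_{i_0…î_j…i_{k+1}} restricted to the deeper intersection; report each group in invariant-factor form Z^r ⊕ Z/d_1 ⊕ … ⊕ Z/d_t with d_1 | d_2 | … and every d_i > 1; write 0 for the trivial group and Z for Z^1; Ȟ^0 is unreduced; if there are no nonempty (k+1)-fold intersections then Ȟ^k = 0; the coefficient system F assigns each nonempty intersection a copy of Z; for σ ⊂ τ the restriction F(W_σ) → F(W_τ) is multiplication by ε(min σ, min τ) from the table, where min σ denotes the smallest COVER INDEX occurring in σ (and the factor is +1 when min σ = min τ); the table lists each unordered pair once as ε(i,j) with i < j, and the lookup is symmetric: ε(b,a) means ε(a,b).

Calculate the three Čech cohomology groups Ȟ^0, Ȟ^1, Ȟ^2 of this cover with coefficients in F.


nonempty intersections:
  W12={d,e} W13={a,d} W14={a,e} W23={b,d} W24={b,e} W34={a,b}
  W123={d} W124={e} W134={a} W234={b}
C dims 4,6,4; δ0: rk 3, SNF 1^3; δ1: rk 3, SNF 1^3
Ȟ^0: (4−3)−0=1 ⇒ Z
Ȟ^1: (6−3)−3=0 ⇒ 0
Ȟ^2: (4−0)−3=1 ⇒ Z

Ȟ^0 ≅ Z, Ȟ^1 ≅ 0 and Ȟ^2 ≅ Z


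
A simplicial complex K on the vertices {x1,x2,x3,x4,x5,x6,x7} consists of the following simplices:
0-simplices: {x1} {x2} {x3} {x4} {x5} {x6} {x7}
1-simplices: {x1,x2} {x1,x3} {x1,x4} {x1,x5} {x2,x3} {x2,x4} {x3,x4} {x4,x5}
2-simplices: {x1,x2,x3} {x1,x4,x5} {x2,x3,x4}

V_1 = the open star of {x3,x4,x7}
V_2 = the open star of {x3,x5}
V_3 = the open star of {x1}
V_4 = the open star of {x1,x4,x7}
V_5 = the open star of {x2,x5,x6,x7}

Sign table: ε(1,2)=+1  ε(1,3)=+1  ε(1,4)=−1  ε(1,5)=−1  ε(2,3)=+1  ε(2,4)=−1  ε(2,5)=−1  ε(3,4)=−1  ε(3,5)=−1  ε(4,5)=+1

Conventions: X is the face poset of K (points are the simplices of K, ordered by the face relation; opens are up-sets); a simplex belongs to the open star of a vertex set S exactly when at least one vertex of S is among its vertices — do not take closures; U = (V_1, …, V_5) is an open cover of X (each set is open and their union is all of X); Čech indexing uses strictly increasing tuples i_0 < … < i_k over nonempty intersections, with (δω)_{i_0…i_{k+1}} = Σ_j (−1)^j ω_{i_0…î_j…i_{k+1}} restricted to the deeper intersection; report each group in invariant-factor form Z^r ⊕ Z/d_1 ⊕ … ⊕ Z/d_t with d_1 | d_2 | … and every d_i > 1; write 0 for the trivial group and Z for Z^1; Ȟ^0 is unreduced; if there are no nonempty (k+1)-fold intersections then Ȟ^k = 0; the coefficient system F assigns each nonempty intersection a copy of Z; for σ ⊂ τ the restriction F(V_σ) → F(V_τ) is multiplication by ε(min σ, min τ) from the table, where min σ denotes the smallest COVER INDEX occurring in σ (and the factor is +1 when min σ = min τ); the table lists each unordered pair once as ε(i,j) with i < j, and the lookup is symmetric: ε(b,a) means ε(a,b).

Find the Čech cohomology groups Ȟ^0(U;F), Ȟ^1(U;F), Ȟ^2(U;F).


Ȟ^0(U;F) ≅ Z,  Ȟ^1(U;F) ≅ 0,  Ȟ^2(U;F) ≅ 0

nerve of the cover:
  V1={{x3},{x4},{x7},{x1,x3},{x1,x4},{x2,x3},{x2,x4},{x3,x4},{x4,x5},{x1,x2,x3},{x1,x4,x5},{x2,x3,x4}} V2={{x3},{x5},{x1,x3},{x1,x5},{x2,x3},{x3,x4},{x4,x5},{x1,x2,x3},{x1,x4,x5},{x2,x3,x4}} V3={{x1},{x1,x2},{x1,x3},{x1,x4},{x1,x5},{x1,x2,x3},{x1,x4,x5}} V4={{x1},{x4},{x7},{x1,x2},{x1,x3},{x1,x4},{x1,x5},{x2,x4},{x3,x4},{x4,x5},{x1,x2,x3},{x1,x4,x5},{x2,x3,x4}} V5={{x2},{x5},{x6},{x7},{x1,x2},{x1,x5},{x2,x3},{x2,x4},{x4,x5},{x1,x2,x3},{x1,x4,x5},{x2,x3,x4}}
  V12={{x3},{x1,x3},{x2,x3},{x3,x4},{x4,x5},{x1,x2,x3},{x1,x4,x5},{x2,x3,x4}} V13={{x1,x3},{x1,x4},{x1,x2,x3},{x1,x4,x5}} V14={{x4},{x7},{x1,x3},{x1,x4},{x2,x4},{x3,x4},{x4,x5},{x1,x2,x3},{x1,x4,x5},{x2,x3,x4}} V15={{x7},{x2,x3},{x2,x4},{x4,x5},{x1,x2,x3},{x1,x4,x5},{x2,x3,x4}} V23={{x1,x3},{x1,x5},{x1,x2,x3},{x1,x4,x5}} V24={{x1,x3},{x1,x5},{x3,x4},{x4,x5},{x1,x2,x3},{x1,x4,x5},{x2,x3,x4}} V25={{x5},{x1,x5},{x2,x3},{x4,x5},{x1,x2,x3},{x1,x4,x5},{x2,x3,x4}} V34={{x1},{x1,x2},{x1,x3},{x1,x4},{x1,x5},{x1,x2,x3},{x1,x4,x5}} V35={{x1,x2},{x1,x5},{x1,x2,x3},{x1,x4,x5}} V45={{x7},{x1,x2},{x1,x5},{x2,x4},{x4,x5},{x1,x2,x3},{x1,x4,x5},{x2,x3,x4}}
  V123={{x1,x3},{x1,x2,x3},{x1,x4,x5}} V124={{x1,x3},{x3,x4},{x4,x5},{x1,x2,x3},{x1,x4,x5},{x2,x3,x4}} V125={{x2,x3},{x4,x5},{x1,x2,x3},{x1,x4,x5},{x2,x3,x4}} V134={{x1,x3},{x1,x4},{x1,x2,x3},{x1,x4,x5}} V135={{x1,x2,x3},{x1,x4,x5}} V145={{x7},{x2,x4},{x4,x5},{x1,x2,x3},{x1,x4,x5},{x2,x3,x4}} V234={{x1,x3},{x1,x5},{x1,x2,x3},{x1,x4,x5}} V235={{x1,x5},{x1,x2,x3},{x1,x4,x5}} V245={{x1,x5},{x4,x5},{x1,x2,x3},{x1,x4,x5},{x2,x3,x4}} V345={{x1,x2},{x1,x5},{x1,x2,x3},{x1,x4,x5}}
  V1234={{x1,x3},{x1,x2,x3},{x1,x4,x5}} V1235={{x1,x2,x3},{x1,x4,x5}} V1245={{x4,x5},{x1,x2,x3},{x1,x4,x5},{x2,x3,x4}} V1345={{x1,x2,x3},{x1,x4,x5}} V2345={{x1,x5},{x1,x2,x3},{x1,x4,x5}}
  V12345={{x1,x2,x3},{x1,x4,x5}}
C dims 5,10,10,5; δ0: rk 4, SNF 1^4; δ1: rk 6, SNF 1^6; δ2: rk 4, SNF 1^4
Ȟ^0 = (5 − 4) − 0 = 1, so Ȟ^0 ≅ Z
Ȟ^1 = (10 − 6) − 4 = 0, so Ȟ^1 ≅ 0
Ȟ^2 = (10 − 4) − 6 = 0, so Ȟ^2 ≅ 0


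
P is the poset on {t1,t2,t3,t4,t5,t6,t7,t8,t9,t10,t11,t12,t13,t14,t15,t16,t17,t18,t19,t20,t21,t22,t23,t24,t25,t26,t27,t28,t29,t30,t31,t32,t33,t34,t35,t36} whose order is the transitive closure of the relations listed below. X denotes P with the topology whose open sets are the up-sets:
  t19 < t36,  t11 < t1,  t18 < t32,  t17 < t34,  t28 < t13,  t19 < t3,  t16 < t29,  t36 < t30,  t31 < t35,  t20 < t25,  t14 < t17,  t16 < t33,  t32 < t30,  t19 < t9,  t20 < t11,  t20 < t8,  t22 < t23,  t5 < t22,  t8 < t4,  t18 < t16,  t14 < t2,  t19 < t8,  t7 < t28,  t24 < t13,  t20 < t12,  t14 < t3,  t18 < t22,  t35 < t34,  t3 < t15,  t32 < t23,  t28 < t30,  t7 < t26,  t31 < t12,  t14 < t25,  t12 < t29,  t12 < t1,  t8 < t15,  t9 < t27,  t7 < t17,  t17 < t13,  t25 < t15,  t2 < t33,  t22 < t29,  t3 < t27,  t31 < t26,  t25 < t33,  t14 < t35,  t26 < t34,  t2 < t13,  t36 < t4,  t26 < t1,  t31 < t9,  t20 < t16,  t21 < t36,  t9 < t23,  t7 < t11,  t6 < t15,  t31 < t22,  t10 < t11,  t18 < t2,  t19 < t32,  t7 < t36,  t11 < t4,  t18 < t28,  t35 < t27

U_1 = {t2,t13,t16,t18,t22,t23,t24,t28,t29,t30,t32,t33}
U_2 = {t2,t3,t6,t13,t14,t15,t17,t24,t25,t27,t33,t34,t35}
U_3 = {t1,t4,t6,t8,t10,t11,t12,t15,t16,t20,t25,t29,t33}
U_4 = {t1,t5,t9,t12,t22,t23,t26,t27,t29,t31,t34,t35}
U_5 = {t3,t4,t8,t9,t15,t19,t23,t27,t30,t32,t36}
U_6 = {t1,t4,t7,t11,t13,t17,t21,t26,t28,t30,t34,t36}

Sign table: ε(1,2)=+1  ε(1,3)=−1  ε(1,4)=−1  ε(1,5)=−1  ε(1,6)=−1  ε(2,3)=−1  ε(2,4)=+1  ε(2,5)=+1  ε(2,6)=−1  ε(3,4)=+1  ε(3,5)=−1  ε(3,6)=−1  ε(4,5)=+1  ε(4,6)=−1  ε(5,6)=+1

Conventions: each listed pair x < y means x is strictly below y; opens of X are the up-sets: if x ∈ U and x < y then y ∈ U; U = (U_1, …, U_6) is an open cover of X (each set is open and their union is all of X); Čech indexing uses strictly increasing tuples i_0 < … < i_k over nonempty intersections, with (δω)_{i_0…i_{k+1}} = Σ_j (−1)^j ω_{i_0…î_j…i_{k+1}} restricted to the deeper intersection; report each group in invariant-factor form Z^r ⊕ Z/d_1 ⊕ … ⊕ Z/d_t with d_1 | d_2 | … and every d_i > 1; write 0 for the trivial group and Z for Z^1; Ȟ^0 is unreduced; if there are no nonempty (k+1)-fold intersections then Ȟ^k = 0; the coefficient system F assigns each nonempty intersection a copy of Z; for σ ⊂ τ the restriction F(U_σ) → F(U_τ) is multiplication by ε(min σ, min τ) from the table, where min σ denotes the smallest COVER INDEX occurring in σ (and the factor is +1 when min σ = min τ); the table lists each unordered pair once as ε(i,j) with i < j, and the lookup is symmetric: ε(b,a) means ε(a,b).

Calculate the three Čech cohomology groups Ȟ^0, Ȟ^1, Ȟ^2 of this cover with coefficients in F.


intersection data:
  U12={t2,t13,t24,t33} U13={t16,t29,t33} U14={t22,t23,t29} U15={t23,t30,t32} U16={t13,t28,t30} U23={t6,t15,t25,t33} U24={t27,t34,t35} U25={t3,t15,t27} U26={t13,t17,t34} U34={t1,t12,t29} U35={t4,t8,t15} U36={t1,t4,t11} U45={t9,t23,t27} U46={t1,t26,t34} U56={t4,t30,t36}
  U123={t33} U126={t13} U134={t29} U145={t23} U156={t30} U235={t15} U245={t27} U246={t34} U346={t1} U356={t4}
C dims 6,15,10; δ0: rk 6, SNF 1^5·2; δ1: rk 9, SNF 1^9
Ȟ^0 = (6 − 6) − 0 = 0, so Ȟ^0 ≅ 0
Ȟ^1 = (15 − 9) − 6 = 0 plus torsion [2], so Ȟ^1 ≅ Z/2
Ȟ^2 = (10 − 0) − 9 = 1, so Ȟ^2 ≅ Z

Ȟ^0 ≅ 0; Ȟ^1 ≅ Z/2; Ȟ^2 ≅ Z


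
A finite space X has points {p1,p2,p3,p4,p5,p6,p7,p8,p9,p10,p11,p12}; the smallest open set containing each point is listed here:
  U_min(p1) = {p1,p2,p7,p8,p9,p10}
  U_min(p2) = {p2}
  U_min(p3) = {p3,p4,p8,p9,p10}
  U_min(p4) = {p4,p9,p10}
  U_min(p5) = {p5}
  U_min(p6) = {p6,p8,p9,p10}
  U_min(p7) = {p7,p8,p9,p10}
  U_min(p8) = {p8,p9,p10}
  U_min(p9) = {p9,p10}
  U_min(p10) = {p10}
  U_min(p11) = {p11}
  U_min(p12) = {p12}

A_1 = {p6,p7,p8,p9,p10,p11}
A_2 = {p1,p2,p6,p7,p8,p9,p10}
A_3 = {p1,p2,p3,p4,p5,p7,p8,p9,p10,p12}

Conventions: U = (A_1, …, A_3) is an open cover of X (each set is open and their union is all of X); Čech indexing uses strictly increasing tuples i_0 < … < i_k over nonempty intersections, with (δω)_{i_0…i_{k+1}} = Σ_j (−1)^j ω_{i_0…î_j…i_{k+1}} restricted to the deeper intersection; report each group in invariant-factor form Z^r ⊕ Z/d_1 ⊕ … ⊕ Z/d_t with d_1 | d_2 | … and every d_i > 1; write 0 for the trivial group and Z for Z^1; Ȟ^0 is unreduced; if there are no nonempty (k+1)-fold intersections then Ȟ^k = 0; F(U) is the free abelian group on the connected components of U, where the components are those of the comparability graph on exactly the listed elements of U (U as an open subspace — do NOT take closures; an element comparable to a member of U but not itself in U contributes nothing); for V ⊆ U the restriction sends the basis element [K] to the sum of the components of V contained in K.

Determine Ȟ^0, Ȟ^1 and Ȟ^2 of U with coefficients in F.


Ȟ^0(U;F) ≅ Z^4, Ȟ^1(U;F) ≅ 0 and Ȟ^2(U;F) ≅ 0

nonempty overlaps:
  A12={p6,p7,p8,p9,p10} A13={p7,p8,p9,p10} A23={p1,p2,p7,p8,p9,p10}
  A123={p7,p8,p9,p10}
components per intersection:
  A1: {p6,p7,p8,p9,p10} {p11}
  A2: {p1,p2,p6,p7,p8,p9,p10}
  A3: {p1,p2,p3,p4,p7,p8,p9,p10} {p5} {p12}
  A12: {p6,p7,p8,p9,p10}
  A13: {p7,p8,p9,p10}
  A23: {p1,p2,p7,p8,p9,p10}
  A123: {p7,p8,p9,p10}
C dims 6,3,1; δ0: rk 2, SNF 1^2; δ1: rk 1, SNF 1^1
degree 0: 6−2−0 = 4 → Ȟ^0 ≅ Z^4
degree 1: 3−1−2 = 0 → Ȟ^1 ≅ 0
degree 2: 1−0−1 = 0 → Ȟ^2 ≅ 0


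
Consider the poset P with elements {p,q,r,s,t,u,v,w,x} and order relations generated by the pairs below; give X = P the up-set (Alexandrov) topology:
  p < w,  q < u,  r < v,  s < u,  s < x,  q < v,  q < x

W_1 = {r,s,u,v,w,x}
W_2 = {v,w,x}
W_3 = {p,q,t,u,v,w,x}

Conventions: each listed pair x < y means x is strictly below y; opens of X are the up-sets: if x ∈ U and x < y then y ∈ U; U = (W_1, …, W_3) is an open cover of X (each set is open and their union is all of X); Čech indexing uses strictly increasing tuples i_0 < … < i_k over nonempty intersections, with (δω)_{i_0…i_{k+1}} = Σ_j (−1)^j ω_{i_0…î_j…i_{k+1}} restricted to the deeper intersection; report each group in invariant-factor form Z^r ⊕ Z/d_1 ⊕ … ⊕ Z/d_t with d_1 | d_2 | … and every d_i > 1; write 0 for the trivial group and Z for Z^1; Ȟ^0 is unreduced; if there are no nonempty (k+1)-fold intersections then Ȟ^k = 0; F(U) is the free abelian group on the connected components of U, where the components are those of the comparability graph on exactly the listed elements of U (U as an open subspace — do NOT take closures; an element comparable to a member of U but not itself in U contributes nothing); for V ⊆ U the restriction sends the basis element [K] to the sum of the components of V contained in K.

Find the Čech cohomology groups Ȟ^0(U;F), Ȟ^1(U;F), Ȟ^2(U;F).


nerve of the cover:
  W12={v,w,x} W13={u,v,w,x} W23={v,w,x}
  W123={v,w,x}
components per intersection:
  W1: {r,v} {s,u,x} {w}
  W2: {v} {w} {x}
  W3: {p,w} {q,u,v,x} {t}
  W12: {v} {w} {x}
  W13: {u} {v} {w} {x}
  W23: {v} {w} {x}
  W123: {v} {w} {x}
C dims 9,10,3; δ0: rk 6, SNF 1^6; δ1: rk 3, SNF 1^3
Ȟ^0 = (9 − 6) − 0 = 3, so Ȟ^0 ≅ Z^3
Ȟ^1 = (10 − 3) − 6 = 1, so Ȟ^1 ≅ Z
Ȟ^2 = (3 − 0) − 3 = 0, so Ȟ^2 ≅ 0

Ȟ^0 ≅ Z^3, Ȟ^1 ≅ Z and Ȟ^2 ≅ 0


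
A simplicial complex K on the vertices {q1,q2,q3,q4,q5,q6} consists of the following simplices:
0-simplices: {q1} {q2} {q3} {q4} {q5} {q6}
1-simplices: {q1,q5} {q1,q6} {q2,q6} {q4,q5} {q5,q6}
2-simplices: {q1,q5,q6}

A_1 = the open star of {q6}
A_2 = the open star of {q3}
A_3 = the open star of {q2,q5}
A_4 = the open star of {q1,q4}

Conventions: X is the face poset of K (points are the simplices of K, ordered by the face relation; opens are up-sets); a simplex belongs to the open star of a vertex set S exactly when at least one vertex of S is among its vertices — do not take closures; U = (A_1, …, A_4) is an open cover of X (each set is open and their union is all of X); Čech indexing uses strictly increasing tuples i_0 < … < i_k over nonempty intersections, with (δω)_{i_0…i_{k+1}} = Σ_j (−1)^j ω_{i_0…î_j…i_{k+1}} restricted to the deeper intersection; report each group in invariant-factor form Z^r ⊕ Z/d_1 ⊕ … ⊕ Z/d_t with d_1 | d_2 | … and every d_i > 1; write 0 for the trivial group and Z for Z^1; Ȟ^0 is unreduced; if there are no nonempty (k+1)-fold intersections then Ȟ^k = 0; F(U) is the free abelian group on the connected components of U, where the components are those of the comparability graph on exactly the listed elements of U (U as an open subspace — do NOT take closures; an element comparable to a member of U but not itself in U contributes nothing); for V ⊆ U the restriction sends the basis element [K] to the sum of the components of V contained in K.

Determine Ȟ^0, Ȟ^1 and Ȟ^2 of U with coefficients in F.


nerve of the cover:
  A1={{q6},{q1,q6},{q2,q6},{q5,q6},{q1,q5,q6}} A2={{q3}} A3={{q2},{q5},{q1,q5},{q2,q6},{q4,q5},{q5,q6},{q1,q5,q6}} A4={{q1},{q4},{q1,q5},{q1,q6},{q4,q5},{q1,q5,q6}}
  A13={{q2,q6},{q5,q6},{q1,q5,q6}} A14={{q1,q6},{q1,q5,q6}} A34={{q1,q5},{q4,q5},{q1,q5,q6}}
  A134={{q1,q5,q6}}
components per intersection:
  A1: {{q6},{q1,q6},{q2,q6},{q5,q6},{q1,q5,q6}}
  A2: {{q3}}
  A3: {{q2},{q2,q6}} {{q5},{q1,q5},{q4,q5},{q5,q6},{q1,q5,q6}}
  A4: {{q1},{q1,q5},{q1,q6},{q1,q5,q6}} {{q4},{q4,q5}}
  A13: {{q2,q6}} {{q5,q6},{q1,q5,q6}}
  A14: {{q1,q6},{q1,q5,q6}}
  A34: {{q1,q5},{q1,q5,q6}} {{q4,q5}}
  A134: {{q1,q5,q6}}
C dims 6,5,1; δ0: rk 4, SNF 1^4; δ1: rk 1, SNF 1^1
Ȟ^0 = (6 − 4) − 0 = 2, so Ȟ^0 ≅ Z^2
Ȟ^1 = (5 − 1) − 4 = 0, so Ȟ^1 ≅ 0
Ȟ^2 = (1 − 0) − 1 = 0, so Ȟ^2 ≅ 0

Ȟ^0(U;F) ≅ Z^2, Ȟ^1(U;F) ≅ 0, Ȟ^2(U;F) ≅ 0


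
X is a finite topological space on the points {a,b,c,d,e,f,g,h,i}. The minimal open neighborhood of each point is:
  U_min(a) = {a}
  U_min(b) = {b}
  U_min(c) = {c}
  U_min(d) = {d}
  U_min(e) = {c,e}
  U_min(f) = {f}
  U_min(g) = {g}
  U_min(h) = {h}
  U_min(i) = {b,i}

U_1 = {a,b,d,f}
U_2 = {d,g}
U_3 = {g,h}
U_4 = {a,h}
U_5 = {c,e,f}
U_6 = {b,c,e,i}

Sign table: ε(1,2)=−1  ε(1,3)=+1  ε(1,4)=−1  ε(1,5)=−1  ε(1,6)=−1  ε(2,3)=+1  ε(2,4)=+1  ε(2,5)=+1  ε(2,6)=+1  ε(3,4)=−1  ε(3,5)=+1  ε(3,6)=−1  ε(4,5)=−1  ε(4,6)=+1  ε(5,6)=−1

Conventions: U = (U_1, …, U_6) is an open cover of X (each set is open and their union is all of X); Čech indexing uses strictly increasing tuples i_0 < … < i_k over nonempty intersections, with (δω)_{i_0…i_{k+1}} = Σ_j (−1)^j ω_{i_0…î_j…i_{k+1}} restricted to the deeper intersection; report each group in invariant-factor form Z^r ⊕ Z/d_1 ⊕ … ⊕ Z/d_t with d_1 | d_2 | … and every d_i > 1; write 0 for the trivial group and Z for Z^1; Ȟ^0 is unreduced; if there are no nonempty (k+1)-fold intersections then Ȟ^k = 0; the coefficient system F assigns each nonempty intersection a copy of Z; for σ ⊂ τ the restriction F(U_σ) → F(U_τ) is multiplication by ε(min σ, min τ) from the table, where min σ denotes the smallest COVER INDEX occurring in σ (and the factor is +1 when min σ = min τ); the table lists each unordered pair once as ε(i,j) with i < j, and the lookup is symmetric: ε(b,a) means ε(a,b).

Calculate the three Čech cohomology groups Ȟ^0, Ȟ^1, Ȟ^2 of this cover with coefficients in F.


Ȟ^0 ≅ 0; Ȟ^1 ≅ Z ⊕ Z/2; Ȟ^2 ≅ 0

intersection data:
  U12={d} U14={a} U15={f} U16={b} U23={g} U34={h} U56={c,e}
C dims 6,7; δ0: rk 6, SNF 1^5·2
Ȟ^0 = (6 − 6) − 0 = 0, so Ȟ^0 ≅ 0
Ȟ^1 = (7 − 0) − 6 = 1 plus torsion [2], so Ȟ^1 ≅ Z ⊕ Z/2
Ȟ^2 = (0 − 0) − 0 = 0, so Ȟ^2 ≅ 0
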